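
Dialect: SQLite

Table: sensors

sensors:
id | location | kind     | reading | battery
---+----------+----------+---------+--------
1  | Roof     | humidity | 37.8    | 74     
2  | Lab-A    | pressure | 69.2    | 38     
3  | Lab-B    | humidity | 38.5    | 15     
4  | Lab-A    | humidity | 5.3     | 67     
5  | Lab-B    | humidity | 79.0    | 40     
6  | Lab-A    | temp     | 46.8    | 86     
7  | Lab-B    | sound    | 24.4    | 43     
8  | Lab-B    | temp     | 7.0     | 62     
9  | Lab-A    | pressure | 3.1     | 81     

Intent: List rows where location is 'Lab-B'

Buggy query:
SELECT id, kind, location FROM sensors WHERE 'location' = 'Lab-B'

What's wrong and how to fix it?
Bug: 'location' in single quotes is a string literal, not the column; the comparison is literal-vs-literal and never true

Fix: Reference the column as location without single quotes

Corrected query:
SELECT id, kind, location FROM sensors WHERE location = 'Lab-B'

Result:
id | kind     | location
---+----------+---------
3  | humidity | Lab-B   
5  | humidity | Lab-B   
7  | sound    | Lab-B   
8  | temp     | Lab-B   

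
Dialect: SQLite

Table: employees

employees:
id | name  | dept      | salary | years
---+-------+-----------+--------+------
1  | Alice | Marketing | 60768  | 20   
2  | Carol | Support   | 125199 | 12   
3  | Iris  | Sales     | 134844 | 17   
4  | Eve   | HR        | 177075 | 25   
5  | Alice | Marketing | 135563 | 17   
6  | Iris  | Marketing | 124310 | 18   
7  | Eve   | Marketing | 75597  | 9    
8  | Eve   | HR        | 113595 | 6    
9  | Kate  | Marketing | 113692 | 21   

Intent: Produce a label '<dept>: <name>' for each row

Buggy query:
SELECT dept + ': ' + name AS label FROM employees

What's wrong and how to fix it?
Bug: SQLite uses || for string concatenation; + coerces text to numbers (yielding 0)

Fix: Replace + with || to concatenate text

Corrected query:
SELECT dept || ': ' || name AS label FROM employees

Result:
label           
----------------
Marketing: Alice
Support: Carol  
Sales: Iris     
HR: Eve         
Marketing: Alice
Marketing: Iris 
Marketing: Eve  
HR: Eve         
Marketing: Kate 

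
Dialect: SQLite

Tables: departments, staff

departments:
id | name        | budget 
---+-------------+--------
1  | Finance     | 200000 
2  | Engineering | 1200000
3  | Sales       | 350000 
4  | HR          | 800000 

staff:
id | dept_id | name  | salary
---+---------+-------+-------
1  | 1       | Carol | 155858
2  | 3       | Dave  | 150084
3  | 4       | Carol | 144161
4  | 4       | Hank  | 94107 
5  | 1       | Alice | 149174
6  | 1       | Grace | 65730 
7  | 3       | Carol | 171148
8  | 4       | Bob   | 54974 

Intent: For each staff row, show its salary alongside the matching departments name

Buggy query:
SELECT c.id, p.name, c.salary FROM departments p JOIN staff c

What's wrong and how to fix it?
Bug: JOIN with no ON clause produces a cartesian product; every staff row pairs with every departments row

Fix: Add ON c.dept_id = p.id to the JOIN

Corrected query:
SELECT c.id, p.name, c.salary FROM departments p JOIN staff c ON c.dept_id = p.id

Result:
id | name    | salary
---+---------+-------
1  | Finance | 155858
2  | Sales   | 150084
3  | HR      | 144161
4  | HR      | 94107 
5  | Finance | 149174
6  | Finance | 65730 
7  | Sales   | 171148
8  | HR      | 54974 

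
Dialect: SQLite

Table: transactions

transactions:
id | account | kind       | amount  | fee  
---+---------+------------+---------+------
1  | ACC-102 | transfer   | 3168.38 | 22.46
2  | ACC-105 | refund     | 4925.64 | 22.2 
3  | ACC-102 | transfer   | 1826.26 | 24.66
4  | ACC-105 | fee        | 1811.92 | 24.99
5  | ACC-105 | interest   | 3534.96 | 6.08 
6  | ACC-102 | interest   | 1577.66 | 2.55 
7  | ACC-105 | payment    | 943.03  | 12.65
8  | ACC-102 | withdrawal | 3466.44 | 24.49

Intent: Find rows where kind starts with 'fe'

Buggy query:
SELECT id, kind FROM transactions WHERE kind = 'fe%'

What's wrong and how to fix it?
Bug: Wildcards only work with LIKE; '=' treats '%' as a literal character

Fix: Replace '=' with LIKE so 'fe%' is treated as a pattern

Corrected query:
SELECT id, kind FROM transactions WHERE kind LIKE 'fe%'

Result:
id | kind
---+-----
4  | fee 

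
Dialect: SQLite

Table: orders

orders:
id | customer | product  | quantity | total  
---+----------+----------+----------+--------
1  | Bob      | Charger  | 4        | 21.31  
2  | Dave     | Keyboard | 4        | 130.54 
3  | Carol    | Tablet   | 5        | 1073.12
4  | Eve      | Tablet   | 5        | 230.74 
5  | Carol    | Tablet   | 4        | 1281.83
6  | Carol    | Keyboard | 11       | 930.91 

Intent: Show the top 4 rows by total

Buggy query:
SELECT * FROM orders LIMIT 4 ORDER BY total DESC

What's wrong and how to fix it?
Bug: ORDER BY cannot follow LIMIT; LIMIT is the final clause

Fix: Swap the clauses: ORDER BY first, then LIMIT

Corrected query:
SELECT * FROM orders ORDER BY total DESC LIMIT 4

Result:
id | customer | product  | quantity | total  
---+----------+----------+----------+--------
5  | Carol    | Tablet   | 4        | 1281.83
3  | Carol    | Tablet   | 5        | 1073.12
6  | Carol    | Keyboard | 11       | 930.91 
4  | Eve      | Tablet   | 5        | 230.74 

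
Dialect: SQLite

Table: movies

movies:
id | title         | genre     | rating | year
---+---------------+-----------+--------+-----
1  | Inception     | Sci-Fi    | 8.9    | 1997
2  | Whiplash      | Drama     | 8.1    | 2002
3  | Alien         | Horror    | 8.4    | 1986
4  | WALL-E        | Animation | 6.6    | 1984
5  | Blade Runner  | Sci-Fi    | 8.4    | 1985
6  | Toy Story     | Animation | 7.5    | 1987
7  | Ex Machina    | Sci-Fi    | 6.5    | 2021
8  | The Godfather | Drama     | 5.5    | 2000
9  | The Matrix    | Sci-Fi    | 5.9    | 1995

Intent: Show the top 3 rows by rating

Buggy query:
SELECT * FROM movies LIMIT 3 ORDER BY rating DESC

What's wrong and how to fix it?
Bug: LIMIT must come after ORDER BY

Fix: Swap the clauses: ORDER BY first, then LIMIT

Corrected query:
SELECT * FROM movies ORDER BY rating DESC LIMIT 3

Result:
id | title        | genre  | rating | year
---+--------------+--------+--------+-----
1  | Inception    | Sci-Fi | 8.9    | 1997
3  | Alien        | Horror | 8.4    | 1986
5  | Blade Runner | Sci-Fi | 8.4    | 1985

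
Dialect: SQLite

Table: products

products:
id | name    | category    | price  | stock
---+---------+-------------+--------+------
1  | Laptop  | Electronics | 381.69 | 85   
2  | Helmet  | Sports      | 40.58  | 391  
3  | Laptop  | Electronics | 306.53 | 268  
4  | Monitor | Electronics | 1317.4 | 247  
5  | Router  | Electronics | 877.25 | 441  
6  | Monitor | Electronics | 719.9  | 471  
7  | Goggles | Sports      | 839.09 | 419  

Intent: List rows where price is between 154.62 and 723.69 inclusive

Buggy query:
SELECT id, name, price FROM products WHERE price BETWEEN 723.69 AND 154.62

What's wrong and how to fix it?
Bug: BETWEEN expects the lower bound first; with 723.69 AND 154.62 the range is empty

Fix: Write BETWEEN 154.62 AND 723.69

Corrected query:
SELECT id, name, price FROM products WHERE price BETWEEN 154.62 AND 723.69

Result:
id | name    | price 
---+---------+-------
1  | Laptop  | 381.69
3  | Laptop  | 306.53
6  | Monitor | 719.9 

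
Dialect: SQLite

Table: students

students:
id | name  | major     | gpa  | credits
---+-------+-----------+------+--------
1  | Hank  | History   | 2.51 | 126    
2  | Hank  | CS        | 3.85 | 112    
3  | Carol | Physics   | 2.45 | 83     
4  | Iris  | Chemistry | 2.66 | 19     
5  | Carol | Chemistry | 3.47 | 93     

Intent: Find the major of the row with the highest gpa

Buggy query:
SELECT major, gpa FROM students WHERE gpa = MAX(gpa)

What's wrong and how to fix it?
Bug: MAX(gpa) is an aggregate and cannot be used directly in WHERE

Fix: Use a subquery: WHERE gpa = (SELECT MAX(gpa) FROM students)

Corrected query:
SELECT major, gpa FROM students WHERE gpa = (SELECT MAX(gpa) FROM students)

Result:
major | gpa 
------+-----
CS    | 3.85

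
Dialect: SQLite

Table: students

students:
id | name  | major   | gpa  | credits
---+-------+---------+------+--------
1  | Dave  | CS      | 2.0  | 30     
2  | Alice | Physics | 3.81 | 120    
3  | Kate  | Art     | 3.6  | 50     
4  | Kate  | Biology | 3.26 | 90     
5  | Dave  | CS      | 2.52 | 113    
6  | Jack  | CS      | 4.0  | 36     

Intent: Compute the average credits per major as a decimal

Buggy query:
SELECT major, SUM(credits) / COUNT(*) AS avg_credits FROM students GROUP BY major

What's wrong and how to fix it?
Bug: SUM(credits) and COUNT(*) are both integers; the division truncates the fractional part

Fix: Cast one side to REAL so the division keeps the fractional part

Corrected query:
SELECT major, SUM(credits) * 1.0 / COUNT(*) AS avg_credits FROM students GROUP BY major

Result:
major   | avg_credits
--------+------------
Art     | 50         
Biology | 90         
CS      | 59.666667  
Physics | 120        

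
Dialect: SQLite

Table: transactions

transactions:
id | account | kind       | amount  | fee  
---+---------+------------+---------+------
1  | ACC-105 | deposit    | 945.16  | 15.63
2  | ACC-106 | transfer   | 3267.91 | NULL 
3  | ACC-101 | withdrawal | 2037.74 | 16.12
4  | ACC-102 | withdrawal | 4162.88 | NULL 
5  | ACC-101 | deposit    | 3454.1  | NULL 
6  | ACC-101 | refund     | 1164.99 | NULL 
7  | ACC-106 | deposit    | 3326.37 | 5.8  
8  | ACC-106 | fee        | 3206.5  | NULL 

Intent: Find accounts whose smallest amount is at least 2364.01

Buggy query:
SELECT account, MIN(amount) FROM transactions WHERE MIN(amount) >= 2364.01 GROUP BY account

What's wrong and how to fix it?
Bug: MIN() in WHERE is a misuse of aggregate

Fix: Replace WHERE with HAVING after the GROUP BY

Corrected query:
SELECT account, MIN(amount) FROM transactions GROUP BY account HAVING MIN(amount) >= 2364.01

Result:
account | MIN(amount)
--------+------------
ACC-102 | 4162.88    
ACC-106 | 3206.5     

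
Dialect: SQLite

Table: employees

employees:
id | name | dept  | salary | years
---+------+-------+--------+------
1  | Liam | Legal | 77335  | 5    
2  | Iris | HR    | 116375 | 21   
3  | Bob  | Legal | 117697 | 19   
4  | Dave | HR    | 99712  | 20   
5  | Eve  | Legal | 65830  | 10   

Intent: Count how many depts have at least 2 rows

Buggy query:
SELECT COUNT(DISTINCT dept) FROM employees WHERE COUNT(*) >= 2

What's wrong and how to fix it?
Bug: WHERE filters individual rows, not groups, so a group-level COUNT is invalid there

Fix: Group first with HAVING COUNT(*) >= 2, then COUNT the resulting groups

Corrected query:
SELECT COUNT(*) FROM (SELECT dept FROM employees GROUP BY dept HAVING COUNT(*) >= 2)

Result:
COUNT(*)
--------
2       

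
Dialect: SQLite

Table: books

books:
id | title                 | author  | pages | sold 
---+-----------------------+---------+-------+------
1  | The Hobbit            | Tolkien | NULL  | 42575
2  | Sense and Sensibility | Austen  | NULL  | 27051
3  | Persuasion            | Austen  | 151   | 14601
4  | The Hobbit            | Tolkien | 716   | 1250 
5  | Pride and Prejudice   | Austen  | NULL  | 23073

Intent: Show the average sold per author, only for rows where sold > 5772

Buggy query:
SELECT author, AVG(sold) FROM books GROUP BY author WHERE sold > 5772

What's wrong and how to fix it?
Bug: WHERE cannot follow GROUP BY

Fix: Place WHERE between FROM and GROUP BY

Corrected query:
SELECT author, AVG(sold) FROM books WHERE sold > 5772 GROUP BY author

Result:
author  | AVG(sold)
--------+----------
Austen  | 21575    
Tolkien | 42575    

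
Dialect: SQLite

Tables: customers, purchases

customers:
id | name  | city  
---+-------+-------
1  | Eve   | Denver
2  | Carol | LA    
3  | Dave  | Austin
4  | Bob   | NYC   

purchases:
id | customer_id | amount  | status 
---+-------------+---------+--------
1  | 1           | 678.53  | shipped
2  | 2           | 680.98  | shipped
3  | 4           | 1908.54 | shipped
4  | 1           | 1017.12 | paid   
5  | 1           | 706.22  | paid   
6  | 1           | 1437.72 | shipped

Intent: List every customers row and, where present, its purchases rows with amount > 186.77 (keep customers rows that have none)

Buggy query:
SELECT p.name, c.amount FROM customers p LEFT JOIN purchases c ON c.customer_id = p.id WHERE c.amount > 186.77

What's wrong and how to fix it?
Bug: A WHERE condition on the right-hand table after LEFT JOIN drops unmatched parents

Fix: Put 'c.amount > 186.77' in the JOIN's ON clause instead of WHERE

Corrected query:
SELECT p.name, c.amount FROM customers p LEFT JOIN purchases c ON c.customer_id = p.id AND c.amount > 186.77

Result:
name  | amount 
------+--------
Eve   | 678.53 
Eve   | 706.22 
Eve   | 1017.12
Eve   | 1437.72
Carol | 680.98 
Dave  | NULL   
Bob   | 1908.54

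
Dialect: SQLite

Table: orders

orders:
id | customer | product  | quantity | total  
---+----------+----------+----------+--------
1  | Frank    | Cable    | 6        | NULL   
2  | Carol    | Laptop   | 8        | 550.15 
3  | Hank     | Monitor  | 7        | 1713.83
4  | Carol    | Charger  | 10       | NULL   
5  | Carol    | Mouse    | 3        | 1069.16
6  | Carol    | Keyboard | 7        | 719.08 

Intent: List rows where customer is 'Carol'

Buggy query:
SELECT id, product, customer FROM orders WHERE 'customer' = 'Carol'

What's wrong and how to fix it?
Bug: Single quotes denote string literals in SQL; the column name is being compared as a constant string

Fix: Reference the column as customer without single quotes

Corrected query:
SELECT id, product, customer FROM orders WHERE customer = 'Carol'

Result:
id | product  | customer
---+----------+---------
2  | Laptop   | Carol   
4  | Charger  | Carol   
5  | Mouse    | Carol   
6  | Keyboard | Carol   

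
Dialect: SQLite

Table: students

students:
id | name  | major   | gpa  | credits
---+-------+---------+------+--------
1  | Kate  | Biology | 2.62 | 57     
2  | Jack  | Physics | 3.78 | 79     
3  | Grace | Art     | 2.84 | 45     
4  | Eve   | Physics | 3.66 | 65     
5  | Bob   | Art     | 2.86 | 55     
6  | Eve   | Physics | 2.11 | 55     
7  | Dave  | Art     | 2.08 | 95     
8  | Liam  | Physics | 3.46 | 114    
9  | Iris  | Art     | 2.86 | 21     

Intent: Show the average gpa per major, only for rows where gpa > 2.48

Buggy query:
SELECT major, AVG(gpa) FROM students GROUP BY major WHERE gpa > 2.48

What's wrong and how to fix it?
Bug: Row-level WHERE must come before GROUP BY in the clause order

Fix: Move the WHERE clause before GROUP BY

Corrected query:
SELECT major, AVG(gpa) FROM students WHERE gpa > 2.48 GROUP BY major

Result:
major   | AVG(gpa)
--------+---------
Art     | 2.853333
Biology | 2.62    
Physics | 3.633333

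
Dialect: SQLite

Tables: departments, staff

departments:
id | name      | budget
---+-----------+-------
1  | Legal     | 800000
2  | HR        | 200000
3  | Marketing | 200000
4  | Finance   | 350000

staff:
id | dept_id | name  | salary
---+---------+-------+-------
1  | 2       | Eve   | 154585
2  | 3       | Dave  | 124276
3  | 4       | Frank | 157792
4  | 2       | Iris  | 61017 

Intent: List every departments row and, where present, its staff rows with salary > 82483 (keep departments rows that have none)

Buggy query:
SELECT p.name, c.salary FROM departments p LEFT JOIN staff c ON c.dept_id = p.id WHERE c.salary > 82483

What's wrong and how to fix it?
Bug: Filtering c.salary in WHERE discards the NULL rows produced by LEFT JOIN, turning it into an inner join

Fix: Put 'c.salary > 82483' in the JOIN's ON clause instead of WHERE

Corrected query:
SELECT p.name, c.salary FROM departments p LEFT JOIN staff c ON c.dept_id = p.id AND c.salary > 82483

Result:
name      | salary
----------+-------
Legal     | NULL  
HR        | 154585
Marketing | 124276
Finance   | 157792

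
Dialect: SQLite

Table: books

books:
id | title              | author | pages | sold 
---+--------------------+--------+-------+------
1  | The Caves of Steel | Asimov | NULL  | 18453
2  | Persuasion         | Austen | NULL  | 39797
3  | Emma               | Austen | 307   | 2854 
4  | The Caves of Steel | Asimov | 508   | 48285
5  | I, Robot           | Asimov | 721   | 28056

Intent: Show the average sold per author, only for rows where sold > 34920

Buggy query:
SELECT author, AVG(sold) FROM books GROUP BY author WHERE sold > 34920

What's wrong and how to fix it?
Bug: Row-level WHERE must come before GROUP BY in the clause order

Fix: Place WHERE between FROM and GROUP BY

Corrected query:
SELECT author, AVG(sold) FROM books WHERE sold > 34920 GROUP BY author

Result:
author | AVG(sold)
-------+----------
Asimov | 48285    
Austen | 39797    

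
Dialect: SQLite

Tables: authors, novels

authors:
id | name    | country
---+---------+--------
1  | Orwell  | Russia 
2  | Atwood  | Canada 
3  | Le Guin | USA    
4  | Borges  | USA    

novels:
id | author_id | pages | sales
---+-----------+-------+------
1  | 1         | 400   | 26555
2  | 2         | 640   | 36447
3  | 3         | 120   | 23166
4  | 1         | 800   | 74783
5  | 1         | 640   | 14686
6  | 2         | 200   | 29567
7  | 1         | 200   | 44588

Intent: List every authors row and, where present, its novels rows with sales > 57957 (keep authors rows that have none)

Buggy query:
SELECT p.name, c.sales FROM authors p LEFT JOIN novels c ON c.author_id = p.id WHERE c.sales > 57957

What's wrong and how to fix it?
Bug: Filtering c.sales in WHERE discards the NULL rows produced by LEFT JOIN, turning it into an inner join

Fix: Put 'c.sales > 57957' in the JOIN's ON clause instead of WHERE

Corrected query:
SELECT p.name, c.sales FROM authors p LEFT JOIN novels c ON c.author_id = p.id AND c.sales > 57957

Result:
name    | sales
--------+------
Orwell  | 74783
Atwood  | NULL 
Le Guin | NULL 
Borges  | NULL 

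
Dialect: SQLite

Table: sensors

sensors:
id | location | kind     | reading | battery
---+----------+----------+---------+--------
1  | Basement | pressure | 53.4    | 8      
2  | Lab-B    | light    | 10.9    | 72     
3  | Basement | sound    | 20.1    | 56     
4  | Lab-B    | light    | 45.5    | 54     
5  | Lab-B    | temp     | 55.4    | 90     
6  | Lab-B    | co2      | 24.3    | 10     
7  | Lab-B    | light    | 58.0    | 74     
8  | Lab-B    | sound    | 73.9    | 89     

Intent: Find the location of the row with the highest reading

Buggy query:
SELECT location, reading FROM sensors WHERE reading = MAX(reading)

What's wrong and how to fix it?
Bug: MAX(reading) is an aggregate and cannot be used directly in WHERE

Fix: Wrap MAX in a scalar subquery so WHERE compares against a single value

Corrected query:
SELECT location, reading FROM sensors WHERE reading = (SELECT MAX(reading) FROM sensors)

Result:
location | reading
---------+--------
Lab-B    | 73.9   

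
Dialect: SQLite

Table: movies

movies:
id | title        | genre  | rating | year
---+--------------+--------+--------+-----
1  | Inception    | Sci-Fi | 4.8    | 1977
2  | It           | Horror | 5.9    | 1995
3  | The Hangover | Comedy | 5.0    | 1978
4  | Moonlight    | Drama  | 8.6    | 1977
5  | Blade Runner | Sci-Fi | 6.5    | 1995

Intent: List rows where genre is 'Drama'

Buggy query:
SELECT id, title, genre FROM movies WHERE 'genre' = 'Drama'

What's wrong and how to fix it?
Bug: 'genre' in single quotes is a string literal, not the column; the comparison is literal-vs-literal and never true

Fix: Reference the column as genre without single quotes

Corrected query:
SELECT id, title, genre FROM movies WHERE genre = 'Drama'

Result:
id | title     | genre
---+-----------+------
4  | Moonlight | Drama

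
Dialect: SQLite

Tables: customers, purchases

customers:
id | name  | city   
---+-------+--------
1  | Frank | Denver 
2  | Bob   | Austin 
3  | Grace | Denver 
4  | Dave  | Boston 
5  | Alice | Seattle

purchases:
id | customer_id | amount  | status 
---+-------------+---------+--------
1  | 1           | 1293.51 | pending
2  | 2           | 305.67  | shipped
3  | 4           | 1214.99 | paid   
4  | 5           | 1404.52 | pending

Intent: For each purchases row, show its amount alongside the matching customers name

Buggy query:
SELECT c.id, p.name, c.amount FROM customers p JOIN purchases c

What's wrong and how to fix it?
Bug: Missing join condition: each purchases row is matched to all customers rows instead of just its own

Fix: Specify the join condition linking the foreign key to the parent id

Corrected query:
SELECT c.id, p.name, c.amount FROM customers p JOIN purchases c ON c.customer_id = p.id

Result:
id | name  | amount 
---+-------+--------
1  | Frank | 1293.51
2  | Bob   | 305.67 
3  | Dave  | 1214.99
4  | Alice | 1404.52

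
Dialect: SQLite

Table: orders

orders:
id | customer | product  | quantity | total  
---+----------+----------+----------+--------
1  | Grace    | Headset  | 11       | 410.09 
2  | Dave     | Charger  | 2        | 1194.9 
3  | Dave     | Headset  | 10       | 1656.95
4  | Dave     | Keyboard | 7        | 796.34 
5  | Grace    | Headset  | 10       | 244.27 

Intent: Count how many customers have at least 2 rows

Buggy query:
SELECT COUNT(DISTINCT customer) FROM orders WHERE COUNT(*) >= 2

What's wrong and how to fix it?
Bug: WHERE filters individual rows, not groups, so a group-level COUNT is invalid there

Fix: Group first with HAVING COUNT(*) >= 2, then COUNT the resulting groups

Corrected query:
SELECT COUNT(*) FROM (SELECT customer FROM orders GROUP BY customer HAVING COUNT(*) >= 2)

Result:
COUNT(*)
--------
2       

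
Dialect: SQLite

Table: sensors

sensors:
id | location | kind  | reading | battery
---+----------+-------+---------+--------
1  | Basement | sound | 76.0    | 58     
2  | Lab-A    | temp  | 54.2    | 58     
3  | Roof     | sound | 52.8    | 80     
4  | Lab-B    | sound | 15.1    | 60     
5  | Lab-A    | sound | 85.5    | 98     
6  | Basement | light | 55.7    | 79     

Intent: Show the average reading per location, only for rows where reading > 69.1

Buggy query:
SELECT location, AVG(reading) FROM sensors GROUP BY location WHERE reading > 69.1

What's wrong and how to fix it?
Bug: Row-level WHERE must come before GROUP BY in the clause order

Fix: Place WHERE between FROM and GROUP BY

Corrected query:
SELECT location, AVG(reading) FROM sensors WHERE reading > 69.1 GROUP BY location

Result:
location | AVG(reading)
---------+-------------
Basement | 76          
Lab-A    | 85.5        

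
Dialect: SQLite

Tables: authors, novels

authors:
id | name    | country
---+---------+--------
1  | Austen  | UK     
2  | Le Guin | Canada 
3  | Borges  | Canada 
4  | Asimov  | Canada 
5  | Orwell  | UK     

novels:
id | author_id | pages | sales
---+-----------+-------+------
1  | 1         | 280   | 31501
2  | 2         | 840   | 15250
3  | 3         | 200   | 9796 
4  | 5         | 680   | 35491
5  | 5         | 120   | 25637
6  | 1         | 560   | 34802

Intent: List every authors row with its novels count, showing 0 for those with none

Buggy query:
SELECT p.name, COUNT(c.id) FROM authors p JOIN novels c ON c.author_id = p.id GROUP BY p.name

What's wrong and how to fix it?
Bug: INNER JOIN drops authors rows that have no matching novels rows

Fix: Use LEFT JOIN so parents without children still appear (COUNT(c.id) gives 0)

Corrected query:
SELECT p.name, COUNT(c.id) FROM authors p LEFT JOIN novels c ON c.author_id = p.id GROUP BY p.name

Result:
name    | COUNT(c.id)
--------+------------
Asimov  | 0          
Austen  | 2          
Borges  | 1          
Le Guin | 1          
Orwell  | 2          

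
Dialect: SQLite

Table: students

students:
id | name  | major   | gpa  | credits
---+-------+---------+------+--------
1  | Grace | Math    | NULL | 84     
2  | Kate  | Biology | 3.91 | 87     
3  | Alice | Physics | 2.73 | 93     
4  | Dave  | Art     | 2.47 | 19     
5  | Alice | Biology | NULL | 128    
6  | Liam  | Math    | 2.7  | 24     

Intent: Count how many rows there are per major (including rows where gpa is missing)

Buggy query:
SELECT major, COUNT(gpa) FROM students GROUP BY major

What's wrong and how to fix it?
Bug: COUNT(column) counts non-NULL values only; rows with NULL gpa aren't counted

Fix: Replace COUNT(gpa) with COUNT(*)

Corrected query:
SELECT major, COUNT(*) FROM students GROUP BY major

Result:
major   | COUNT(*)
--------+---------
Art     | 1       
Biology | 2       
Math    | 2       
Physics | 1       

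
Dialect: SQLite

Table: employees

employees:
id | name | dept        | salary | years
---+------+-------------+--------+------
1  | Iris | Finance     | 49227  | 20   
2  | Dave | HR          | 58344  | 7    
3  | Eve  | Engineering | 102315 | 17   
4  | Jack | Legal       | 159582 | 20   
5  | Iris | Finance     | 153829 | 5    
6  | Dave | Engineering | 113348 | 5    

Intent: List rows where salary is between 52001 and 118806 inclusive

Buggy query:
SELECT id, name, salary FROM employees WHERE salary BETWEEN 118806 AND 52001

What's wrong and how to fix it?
Bug: The bounds are reversed; BETWEEN a AND b requires a <= b to match anything

Fix: Write BETWEEN 52001 AND 118806

Corrected query:
SELECT id, name, salary FROM employees WHERE salary BETWEEN 52001 AND 118806

Result:
id | name | salary
---+------+-------
2  | Dave | 58344 
3  | Eve  | 102315
6  | Dave | 113348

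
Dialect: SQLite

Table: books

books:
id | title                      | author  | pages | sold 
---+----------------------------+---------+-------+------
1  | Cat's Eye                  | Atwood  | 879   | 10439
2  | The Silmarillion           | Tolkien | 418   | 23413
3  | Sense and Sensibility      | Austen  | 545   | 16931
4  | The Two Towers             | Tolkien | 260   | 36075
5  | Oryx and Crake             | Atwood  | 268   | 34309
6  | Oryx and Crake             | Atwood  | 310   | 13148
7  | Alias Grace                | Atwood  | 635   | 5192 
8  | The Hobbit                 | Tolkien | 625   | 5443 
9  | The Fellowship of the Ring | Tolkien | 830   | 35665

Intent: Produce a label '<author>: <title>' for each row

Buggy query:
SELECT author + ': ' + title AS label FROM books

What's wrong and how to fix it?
Bug: '+' is numeric addition; on text columns SQLite converts them to 0 instead of concatenating

Fix: Use the || operator for string concatenation

Corrected query:
SELECT author || ': ' || title AS label FROM books

Result:
label                              
-----------------------------------
Atwood: Cat's Eye                  
Tolkien: The Silmarillion          
Austen: Sense and Sensibility      
Tolkien: The Two Towers            
Atwood: Oryx and Crake             
Atwood: Oryx and Crake             
Atwood: Alias Grace                
Tolkien: The Hobbit                
Tolkien: The Fellowship of the Ring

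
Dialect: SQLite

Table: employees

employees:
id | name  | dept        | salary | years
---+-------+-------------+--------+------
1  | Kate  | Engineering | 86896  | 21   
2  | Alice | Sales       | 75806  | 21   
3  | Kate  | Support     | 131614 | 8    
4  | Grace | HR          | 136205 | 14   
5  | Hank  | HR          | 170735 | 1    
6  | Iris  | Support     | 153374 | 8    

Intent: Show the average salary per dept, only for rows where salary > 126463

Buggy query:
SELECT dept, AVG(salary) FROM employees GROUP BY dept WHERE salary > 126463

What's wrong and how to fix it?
Bug: Row-level WHERE must come before GROUP BY in the clause order

Fix: Move the WHERE clause before GROUP BY

Corrected query:
SELECT dept, AVG(salary) FROM employees WHERE salary > 126463 GROUP BY dept

Result:
dept    | AVG(salary)
--------+------------
HR      | 153470     
Support | 142494     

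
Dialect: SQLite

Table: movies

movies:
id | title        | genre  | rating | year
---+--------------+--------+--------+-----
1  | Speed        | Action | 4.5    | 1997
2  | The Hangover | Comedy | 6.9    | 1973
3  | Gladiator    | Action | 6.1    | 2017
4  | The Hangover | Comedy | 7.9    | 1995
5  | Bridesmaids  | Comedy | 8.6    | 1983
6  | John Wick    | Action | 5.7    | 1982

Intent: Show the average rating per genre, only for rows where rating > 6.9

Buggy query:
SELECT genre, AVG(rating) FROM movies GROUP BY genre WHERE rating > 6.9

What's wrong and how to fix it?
Bug: Row-level WHERE must come before GROUP BY in the clause order

Fix: Place WHERE between FROM and GROUP BY

Corrected query:
SELECT genre, AVG(rating) FROM movies WHERE rating > 6.9 GROUP BY genre

Result:
genre  | AVG(rating)
-------+------------
Comedy | 8.25       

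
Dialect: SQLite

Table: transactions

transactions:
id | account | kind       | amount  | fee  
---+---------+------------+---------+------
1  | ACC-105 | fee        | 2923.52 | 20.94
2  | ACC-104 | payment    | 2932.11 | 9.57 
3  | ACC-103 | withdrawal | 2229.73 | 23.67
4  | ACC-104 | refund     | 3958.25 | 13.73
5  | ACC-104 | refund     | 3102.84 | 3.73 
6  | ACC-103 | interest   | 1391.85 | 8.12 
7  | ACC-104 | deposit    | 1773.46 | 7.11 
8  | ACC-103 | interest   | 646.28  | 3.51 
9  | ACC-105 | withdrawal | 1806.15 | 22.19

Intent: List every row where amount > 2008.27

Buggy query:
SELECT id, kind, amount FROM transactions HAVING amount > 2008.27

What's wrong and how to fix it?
Bug: This is a non-aggregate query (no GROUP BY, no aggregates), so in SQLite the HAVING clause is invalid here; a row-level condition belongs in WHERE

Fix: Use WHERE for row-level filtering

Corrected query:
SELECT id, kind, amount FROM transactions WHERE amount > 2008.27

Result:
id | kind       | amount 
---+------------+--------
1  | fee        | 2923.52
2  | payment    | 2932.11
3  | withdrawal | 2229.73
4  | refund     | 3958.25
5  | refund     | 3102.84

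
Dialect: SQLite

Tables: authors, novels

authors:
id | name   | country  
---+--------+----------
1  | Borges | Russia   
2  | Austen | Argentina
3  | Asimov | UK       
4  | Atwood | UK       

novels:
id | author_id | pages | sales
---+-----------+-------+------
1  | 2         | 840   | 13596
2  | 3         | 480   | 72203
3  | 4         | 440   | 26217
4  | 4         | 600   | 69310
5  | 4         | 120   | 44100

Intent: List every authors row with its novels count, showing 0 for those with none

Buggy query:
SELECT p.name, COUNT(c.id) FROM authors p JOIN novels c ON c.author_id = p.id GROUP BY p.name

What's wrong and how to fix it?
Bug: An inner join excludes parents with zero children

Fix: Use LEFT JOIN so parents without children still appear (COUNT(c.id) gives 0)

Corrected query:
SELECT p.name, COUNT(c.id) FROM authors p LEFT JOIN novels c ON c.author_id = p.id GROUP BY p.name

Result:
name   | COUNT(c.id)
-------+------------
Asimov | 1          
Atwood | 3          
Austen | 1          
Borges | 0          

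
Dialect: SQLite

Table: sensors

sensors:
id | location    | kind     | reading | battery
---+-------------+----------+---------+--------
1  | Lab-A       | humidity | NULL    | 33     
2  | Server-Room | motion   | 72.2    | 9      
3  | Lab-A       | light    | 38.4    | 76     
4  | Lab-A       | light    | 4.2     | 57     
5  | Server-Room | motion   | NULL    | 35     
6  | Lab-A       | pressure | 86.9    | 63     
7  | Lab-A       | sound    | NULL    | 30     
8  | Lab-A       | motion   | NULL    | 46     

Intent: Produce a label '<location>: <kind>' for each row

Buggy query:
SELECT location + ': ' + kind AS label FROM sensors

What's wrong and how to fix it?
Bug: SQLite uses || for string concatenation; + coerces text to numbers (yielding 0)

Fix: Use the || operator for string concatenation

Corrected query:
SELECT location || ': ' || kind AS label FROM sensors

Result:
label              
-------------------
Lab-A: humidity    
Server-Room: motion
Lab-A: light       
Lab-A: light       
Server-Room: motion
Lab-A: pressure    
Lab-A: sound       
Lab-A: motion      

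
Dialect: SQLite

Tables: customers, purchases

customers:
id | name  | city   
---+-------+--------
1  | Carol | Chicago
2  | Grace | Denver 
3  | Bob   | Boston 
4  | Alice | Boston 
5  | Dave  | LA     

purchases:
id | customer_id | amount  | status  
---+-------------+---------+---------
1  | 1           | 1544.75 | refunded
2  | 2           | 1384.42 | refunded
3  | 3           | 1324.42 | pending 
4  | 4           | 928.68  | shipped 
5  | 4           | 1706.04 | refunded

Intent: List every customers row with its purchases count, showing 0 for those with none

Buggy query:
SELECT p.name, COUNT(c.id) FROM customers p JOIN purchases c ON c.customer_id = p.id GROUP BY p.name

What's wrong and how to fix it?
Bug: INNER JOIN drops customers rows that have no matching purchases rows

Fix: Switch to LEFT JOIN to retain unmatched parent rows

Corrected query:
SELECT p.name, COUNT(c.id) FROM customers p LEFT JOIN purchases c ON c.customer_id = p.id GROUP BY p.name

Result:
name  | COUNT(c.id)
------+------------
Alice | 2          
Bob   | 1          
Carol | 1          
Dave  | 0          
Grace | 1          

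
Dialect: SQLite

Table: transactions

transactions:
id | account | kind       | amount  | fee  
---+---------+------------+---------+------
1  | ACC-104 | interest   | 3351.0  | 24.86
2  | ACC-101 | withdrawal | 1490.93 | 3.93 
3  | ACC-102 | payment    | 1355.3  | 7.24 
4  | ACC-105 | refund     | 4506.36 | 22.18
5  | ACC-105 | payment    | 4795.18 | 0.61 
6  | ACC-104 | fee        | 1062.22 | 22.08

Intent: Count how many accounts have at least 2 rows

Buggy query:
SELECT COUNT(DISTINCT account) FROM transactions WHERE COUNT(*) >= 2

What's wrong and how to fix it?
Bug: COUNT(*) cannot appear in WHERE; the per-group count doesn't exist yet

Fix: Use a subquery that GROUPs and filters with HAVING, then count its rows

Corrected query:
SELECT COUNT(*) FROM (SELECT account FROM transactions GROUP BY account HAVING COUNT(*) >= 2)

Result:
COUNT(*)
--------
2       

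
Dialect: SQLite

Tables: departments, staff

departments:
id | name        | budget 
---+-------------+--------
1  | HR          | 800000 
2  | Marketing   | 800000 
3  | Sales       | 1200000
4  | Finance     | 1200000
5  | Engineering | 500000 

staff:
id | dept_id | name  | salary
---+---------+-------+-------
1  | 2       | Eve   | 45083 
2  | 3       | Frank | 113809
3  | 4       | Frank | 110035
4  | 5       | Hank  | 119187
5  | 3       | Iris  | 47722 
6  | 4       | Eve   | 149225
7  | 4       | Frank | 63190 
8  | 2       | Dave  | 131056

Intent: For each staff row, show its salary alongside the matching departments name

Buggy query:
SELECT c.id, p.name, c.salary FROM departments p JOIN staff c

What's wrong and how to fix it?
Bug: Missing join condition: each staff row is matched to all departments rows instead of just its own

Fix: Add ON c.dept_id = p.id to the JOIN

Corrected query:
SELECT c.id, p.name, c.salary FROM departments p JOIN staff c ON c.dept_id = p.id

Result:
id | name        | salary
---+-------------+-------
1  | Marketing   | 45083 
2  | Sales       | 113809
3  | Finance     | 110035
4  | Engineering | 119187
5  | Sales       | 47722 
6  | Finance     | 149225
7  | Finance     | 63190 
8  | Marketing   | 131056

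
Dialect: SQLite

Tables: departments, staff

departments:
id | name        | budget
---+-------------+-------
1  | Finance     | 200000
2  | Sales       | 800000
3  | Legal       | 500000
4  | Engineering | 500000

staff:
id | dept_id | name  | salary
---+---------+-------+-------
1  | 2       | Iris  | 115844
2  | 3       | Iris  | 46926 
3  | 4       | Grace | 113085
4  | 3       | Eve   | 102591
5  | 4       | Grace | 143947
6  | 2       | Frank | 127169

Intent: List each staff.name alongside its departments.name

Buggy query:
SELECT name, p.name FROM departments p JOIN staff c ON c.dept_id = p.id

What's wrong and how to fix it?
Bug: Both tables have a 'name' column; the unqualified reference is ambiguous

Fix: Prefix ambiguous columns with the table alias

Corrected query:
SELECT c.name, p.name FROM departments p JOIN staff c ON c.dept_id = p.id

Result:
name  | name       
------+------------
Iris  | Sales      
Iris  | Legal      
Grace | Engineering
Eve   | Legal      
Grace | Engineering
Frank | Sales      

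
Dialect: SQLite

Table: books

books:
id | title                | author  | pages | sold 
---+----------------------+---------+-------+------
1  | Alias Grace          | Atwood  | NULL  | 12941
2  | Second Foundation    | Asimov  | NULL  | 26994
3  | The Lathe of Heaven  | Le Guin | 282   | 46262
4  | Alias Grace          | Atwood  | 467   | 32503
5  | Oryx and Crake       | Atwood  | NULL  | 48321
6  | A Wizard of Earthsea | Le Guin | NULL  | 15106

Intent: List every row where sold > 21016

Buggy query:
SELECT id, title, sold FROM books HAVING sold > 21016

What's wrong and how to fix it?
Bug: HAVING filters the output of aggregation, but this query has no GROUP BY and no aggregate functions, so SQLite rejects it (HAVING clause on a non-aggregate query); the condition here is per row

Fix: Use WHERE for row-level filtering

Corrected query:
SELECT id, title, sold FROM books WHERE sold > 21016

Result:
id | title               | sold 
---+---------------------+------
2  | Second Foundation   | 26994
3  | The Lathe of Heaven | 46262
4  | Alias Grace         | 32503
5  | Oryx and Crake      | 48321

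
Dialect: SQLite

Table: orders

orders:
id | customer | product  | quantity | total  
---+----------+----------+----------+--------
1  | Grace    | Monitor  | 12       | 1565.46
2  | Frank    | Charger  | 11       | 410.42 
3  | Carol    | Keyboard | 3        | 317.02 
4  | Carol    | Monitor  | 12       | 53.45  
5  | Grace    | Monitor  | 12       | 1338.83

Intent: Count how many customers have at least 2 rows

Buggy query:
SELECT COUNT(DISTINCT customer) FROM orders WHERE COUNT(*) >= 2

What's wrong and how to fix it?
Bug: COUNT(*) cannot appear in WHERE; the per-group count doesn't exist yet

Fix: Group first with HAVING COUNT(*) >= 2, then COUNT the resulting groups

Corrected query:
SELECT COUNT(*) FROM (SELECT customer FROM orders GROUP BY customer HAVING COUNT(*) >= 2)

Result:
COUNT(*)
--------
2       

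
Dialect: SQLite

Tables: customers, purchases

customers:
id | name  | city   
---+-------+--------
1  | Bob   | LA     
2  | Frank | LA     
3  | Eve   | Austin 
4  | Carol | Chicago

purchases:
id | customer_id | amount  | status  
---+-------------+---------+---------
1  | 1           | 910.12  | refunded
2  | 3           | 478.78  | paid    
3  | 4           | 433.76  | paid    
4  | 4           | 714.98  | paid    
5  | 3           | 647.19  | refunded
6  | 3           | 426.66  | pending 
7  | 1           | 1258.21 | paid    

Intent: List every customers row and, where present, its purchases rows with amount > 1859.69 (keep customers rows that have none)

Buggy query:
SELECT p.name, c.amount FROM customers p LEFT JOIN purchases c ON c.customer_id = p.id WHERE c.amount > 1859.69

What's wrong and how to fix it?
Bug: Filtering c.amount in WHERE discards the NULL rows produced by LEFT JOIN, turning it into an inner join

Fix: Move the right-table condition into the ON clause so unmatched parents are kept

Corrected query:
SELECT p.name, c.amount FROM customers p LEFT JOIN purchases c ON c.customer_id = p.id AND c.amount > 1859.69

Result:
name  | amount
------+-------
Bob   | NULL  
Frank | NULL  
Eve   | NULL  
Carol | NULL  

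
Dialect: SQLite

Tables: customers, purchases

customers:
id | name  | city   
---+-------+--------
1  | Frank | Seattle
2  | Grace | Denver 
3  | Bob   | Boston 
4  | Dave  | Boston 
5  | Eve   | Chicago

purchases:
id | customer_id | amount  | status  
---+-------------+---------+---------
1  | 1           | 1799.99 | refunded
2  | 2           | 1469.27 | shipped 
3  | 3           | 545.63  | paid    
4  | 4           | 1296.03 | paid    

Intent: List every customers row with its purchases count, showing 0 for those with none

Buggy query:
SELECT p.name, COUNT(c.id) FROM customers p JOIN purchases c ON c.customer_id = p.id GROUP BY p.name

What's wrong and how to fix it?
Bug: An inner join excludes parents with zero children

Fix: Use LEFT JOIN so parents without children still appear (COUNT(c.id) gives 0)

Corrected query:
SELECT p.name, COUNT(c.id) FROM customers p LEFT JOIN purchases c ON c.customer_id = p.id GROUP BY p.name

Result:
name  | COUNT(c.id)
------+------------
Bob   | 1          
Dave  | 1          
Eve   | 0          
Frank | 1          
Grace | 1          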